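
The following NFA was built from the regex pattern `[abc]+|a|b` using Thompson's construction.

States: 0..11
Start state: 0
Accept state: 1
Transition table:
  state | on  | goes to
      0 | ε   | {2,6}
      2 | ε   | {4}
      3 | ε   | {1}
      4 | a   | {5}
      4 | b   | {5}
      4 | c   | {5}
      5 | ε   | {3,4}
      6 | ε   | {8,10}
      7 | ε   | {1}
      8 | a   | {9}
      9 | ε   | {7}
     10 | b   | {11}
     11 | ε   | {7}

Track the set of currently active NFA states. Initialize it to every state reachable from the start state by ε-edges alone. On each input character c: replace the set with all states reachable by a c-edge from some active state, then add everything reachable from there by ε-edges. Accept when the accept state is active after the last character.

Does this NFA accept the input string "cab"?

Answer: ACCEPT

Derivation:
initial (ε-close {0}): {0,2,4,6,8,10}
'c' @ 1: {1,3,4,5}  [accepting]
'a' @ 2: {1,3,4,5}  [accepting]
'b' @ 3: {1,3,4,5}  [accepting]
after full input: {1,3,4,5}  (accept=1 in)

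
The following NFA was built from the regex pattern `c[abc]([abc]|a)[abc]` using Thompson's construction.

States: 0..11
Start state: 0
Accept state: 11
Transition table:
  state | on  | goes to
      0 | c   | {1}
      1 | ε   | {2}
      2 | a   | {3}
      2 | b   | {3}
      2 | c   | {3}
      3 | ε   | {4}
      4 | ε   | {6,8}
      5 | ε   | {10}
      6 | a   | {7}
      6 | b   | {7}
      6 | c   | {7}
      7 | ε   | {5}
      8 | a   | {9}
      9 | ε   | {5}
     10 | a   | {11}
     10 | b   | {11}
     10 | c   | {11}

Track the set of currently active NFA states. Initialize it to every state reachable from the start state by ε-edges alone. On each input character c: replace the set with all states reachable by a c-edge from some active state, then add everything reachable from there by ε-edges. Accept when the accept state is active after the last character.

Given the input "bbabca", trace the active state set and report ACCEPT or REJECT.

Answer: REJECT

Steps:
start: ε-closure({0}) = {0}
'b' @ 1: {}  — no active states
rest 'babca' ignored (set empty)
end set {} — state 11 not in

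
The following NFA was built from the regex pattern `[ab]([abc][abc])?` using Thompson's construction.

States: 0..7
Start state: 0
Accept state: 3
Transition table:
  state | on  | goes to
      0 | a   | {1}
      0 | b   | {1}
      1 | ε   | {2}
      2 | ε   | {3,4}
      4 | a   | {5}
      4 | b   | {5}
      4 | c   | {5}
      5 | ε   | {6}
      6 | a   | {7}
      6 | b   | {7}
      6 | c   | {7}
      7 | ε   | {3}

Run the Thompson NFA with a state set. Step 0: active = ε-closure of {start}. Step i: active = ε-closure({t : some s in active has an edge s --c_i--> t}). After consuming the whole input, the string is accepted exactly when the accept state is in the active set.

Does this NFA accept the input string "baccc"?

S₀ = ε-closure({0}) = {0}
'b' @ 1: {1,2,3,4}  (accept∈set)
'a' @ 2: {5,6}
'c' @ 3: {3,7}  (accept∈set)
'c' @ 4: {}  — dead — no transitions
rest 'c' ignored (set empty)
after full input: {}  (accept=3 not in)

Answer: REJECT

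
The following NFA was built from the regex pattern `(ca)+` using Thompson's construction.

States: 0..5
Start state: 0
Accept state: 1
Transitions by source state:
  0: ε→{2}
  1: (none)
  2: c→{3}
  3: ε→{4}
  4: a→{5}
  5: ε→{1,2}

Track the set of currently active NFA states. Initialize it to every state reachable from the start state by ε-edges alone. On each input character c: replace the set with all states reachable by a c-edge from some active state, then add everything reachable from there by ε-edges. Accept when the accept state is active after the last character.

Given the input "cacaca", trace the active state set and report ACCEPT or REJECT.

initial (ε-close {0}): {0,2}
'c' @ 1: {3,4}
'a' @ 2: {1,2,5}  ✓accept
'c' @ 3: {3,4}
'a' @ 4: {1,2,5}  ✓accept
'c' @ 5: {3,4}
'a' @ 6: {1,2,5}  ✓accept
final: {1,2,5}; accept 1 in set

Answer: ACCEPT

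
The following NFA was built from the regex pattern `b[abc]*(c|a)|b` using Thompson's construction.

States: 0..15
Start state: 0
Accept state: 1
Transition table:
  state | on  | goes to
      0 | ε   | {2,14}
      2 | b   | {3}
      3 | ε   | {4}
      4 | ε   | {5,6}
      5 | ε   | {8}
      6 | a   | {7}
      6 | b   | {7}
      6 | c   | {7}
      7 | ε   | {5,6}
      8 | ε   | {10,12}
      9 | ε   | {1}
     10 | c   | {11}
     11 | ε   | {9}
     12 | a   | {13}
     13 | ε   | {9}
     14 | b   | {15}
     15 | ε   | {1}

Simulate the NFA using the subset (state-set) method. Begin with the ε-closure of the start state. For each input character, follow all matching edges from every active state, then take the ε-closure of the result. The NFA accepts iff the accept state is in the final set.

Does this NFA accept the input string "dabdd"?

Answer: REJECT

Derivation:
start: ε-closure({0}) = {0,2,14}
'd' @ 1: {}  — state set empty
rest 'abdd' ignored (set empty)
after full input: {}  (accept=1 not in)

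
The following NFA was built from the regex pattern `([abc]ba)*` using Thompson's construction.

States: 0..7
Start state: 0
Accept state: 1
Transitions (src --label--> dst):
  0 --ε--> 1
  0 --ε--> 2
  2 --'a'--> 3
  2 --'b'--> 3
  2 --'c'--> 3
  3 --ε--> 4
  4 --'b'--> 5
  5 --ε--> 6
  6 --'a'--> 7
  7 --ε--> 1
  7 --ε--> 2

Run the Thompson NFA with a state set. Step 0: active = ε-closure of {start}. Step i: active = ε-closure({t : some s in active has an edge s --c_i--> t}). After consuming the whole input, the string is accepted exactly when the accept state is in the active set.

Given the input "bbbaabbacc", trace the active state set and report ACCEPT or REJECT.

Answer: REJECT

Steps:
start: ε-closure({0}) = {0,1,2}
'b' @ 1: {3,4}
'b' @ 2: {5,6}
'b' @ 3: {}  — no active states
rest 'aabbacc' ignored (set empty)
after full input: {}  (accept=1 not in)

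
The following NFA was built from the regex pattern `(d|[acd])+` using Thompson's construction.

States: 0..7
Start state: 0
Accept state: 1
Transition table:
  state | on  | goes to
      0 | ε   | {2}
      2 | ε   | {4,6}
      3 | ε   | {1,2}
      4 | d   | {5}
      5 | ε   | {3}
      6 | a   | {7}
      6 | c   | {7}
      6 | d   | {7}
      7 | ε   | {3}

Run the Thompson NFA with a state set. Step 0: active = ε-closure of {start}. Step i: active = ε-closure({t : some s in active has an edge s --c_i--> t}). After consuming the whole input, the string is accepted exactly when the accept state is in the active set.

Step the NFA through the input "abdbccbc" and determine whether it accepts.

S₀ = ε-closure({0}) = {0,2,4,6}
'a' @ 1: {1,2,3,4,6,7}  (accept∈set)
'b' @ 2: {}  — dead — no transitions
rest 'dbccbc' ignored (set empty)
final: {}; accept 1 not in set

Answer: REJECT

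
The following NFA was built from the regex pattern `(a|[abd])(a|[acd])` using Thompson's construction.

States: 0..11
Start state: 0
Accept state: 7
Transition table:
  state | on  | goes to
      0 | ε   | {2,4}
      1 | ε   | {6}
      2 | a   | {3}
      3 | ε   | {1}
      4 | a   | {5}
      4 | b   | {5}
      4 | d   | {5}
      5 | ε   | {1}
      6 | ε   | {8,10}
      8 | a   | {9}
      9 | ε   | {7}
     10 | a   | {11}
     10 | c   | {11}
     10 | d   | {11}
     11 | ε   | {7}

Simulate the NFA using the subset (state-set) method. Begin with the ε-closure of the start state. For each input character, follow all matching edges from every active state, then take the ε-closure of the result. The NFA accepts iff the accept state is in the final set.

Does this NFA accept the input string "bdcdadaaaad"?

Answer: REJECT

Steps:
S₀ = ε-closure({0}) = {0,2,4}
'b' @ 1: {1,5,6,8,10}
'd' @ 2: {7,11}  ✓accept
'c' @ 3: {}  — no active states
rest 'dadaaaad' ignored (set empty)
end set {} — state 7 not in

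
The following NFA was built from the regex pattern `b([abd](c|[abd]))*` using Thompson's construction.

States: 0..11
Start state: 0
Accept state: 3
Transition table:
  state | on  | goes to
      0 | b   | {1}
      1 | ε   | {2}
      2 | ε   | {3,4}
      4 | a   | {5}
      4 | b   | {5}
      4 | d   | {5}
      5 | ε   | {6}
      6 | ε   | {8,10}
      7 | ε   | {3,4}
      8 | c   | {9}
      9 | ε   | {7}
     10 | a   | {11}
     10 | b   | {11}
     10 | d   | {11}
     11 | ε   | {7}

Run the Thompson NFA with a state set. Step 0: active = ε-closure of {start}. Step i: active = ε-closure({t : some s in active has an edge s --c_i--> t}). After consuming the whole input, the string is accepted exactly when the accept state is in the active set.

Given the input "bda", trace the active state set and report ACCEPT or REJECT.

Answer: ACCEPT

Derivation:
initial (ε-close {0}): {0}
'b' @ 1: {1,2,3,4}  ✓accept
'd' @ 2: {5,6,8,10}
'a' @ 3: {3,4,7,11}  ✓accept
end set {3,4,7,11} — state 3 in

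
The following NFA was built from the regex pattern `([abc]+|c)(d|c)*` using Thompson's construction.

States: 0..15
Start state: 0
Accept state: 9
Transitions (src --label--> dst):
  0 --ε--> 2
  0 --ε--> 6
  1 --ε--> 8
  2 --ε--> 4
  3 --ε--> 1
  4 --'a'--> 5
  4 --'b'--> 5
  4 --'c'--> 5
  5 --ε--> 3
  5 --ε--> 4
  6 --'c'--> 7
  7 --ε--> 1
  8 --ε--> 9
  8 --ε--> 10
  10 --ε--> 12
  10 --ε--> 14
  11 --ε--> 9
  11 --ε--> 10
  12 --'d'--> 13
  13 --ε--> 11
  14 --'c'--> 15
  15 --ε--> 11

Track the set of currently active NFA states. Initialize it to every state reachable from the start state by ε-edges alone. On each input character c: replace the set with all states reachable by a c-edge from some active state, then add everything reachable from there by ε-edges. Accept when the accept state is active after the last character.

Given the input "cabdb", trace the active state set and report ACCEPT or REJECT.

initial (ε-close {0}): {0,2,4,6}
'c' @ 1: {1,3,4,5,7,8,9,10,12,14}  [accepting]
'a' @ 2: {1,3,4,5,8,9,10,12,14}  [accepting]
'b' @ 3: {1,3,4,5,8,9,10,12,14}  [accepting]
'd' @ 4: {9,10,11,12,13,14}  [accepting]
'b' @ 5: {}  — no active states
after full input: {}  (accept=9 not in)

Answer: REJECT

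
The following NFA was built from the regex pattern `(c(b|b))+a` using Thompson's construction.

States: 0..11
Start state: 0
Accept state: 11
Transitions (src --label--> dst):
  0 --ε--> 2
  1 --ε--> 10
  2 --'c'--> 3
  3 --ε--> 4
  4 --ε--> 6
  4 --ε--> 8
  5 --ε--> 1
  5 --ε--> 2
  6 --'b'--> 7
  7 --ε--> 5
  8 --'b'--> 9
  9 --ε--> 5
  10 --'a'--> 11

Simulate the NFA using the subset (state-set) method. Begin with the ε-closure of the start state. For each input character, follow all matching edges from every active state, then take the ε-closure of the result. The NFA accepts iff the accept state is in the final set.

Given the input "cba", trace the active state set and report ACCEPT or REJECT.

S₀ = ε-closure({0}) = {0,2}
'c' @ 1: {3,4,6,8}
'b' @ 2: {1,2,5,7,9,10}
'a' @ 3: {11}  (accept∈set)
end set {11} — state 11 in

Answer: ACCEPT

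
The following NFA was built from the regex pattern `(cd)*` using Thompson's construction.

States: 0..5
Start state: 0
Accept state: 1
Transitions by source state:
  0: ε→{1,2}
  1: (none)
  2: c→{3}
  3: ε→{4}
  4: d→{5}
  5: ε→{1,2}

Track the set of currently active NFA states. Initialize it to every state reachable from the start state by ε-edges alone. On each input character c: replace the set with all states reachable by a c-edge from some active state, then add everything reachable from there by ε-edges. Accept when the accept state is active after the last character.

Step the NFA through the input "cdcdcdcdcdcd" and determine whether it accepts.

Answer: ACCEPT

Derivation:
S₀ = ε-closure({0}) = {0,1,2}
'c' @ 1: {3,4}
'd' @ 2: {1,2,5}  ✓accept
'c' @ 3: {3,4}
'd' @ 4: {1,2,5}  ✓accept
'c' @ 5: {3,4}
'd' @ 6: {1,2,5}  ✓accept
'c' @ 7: {3,4}
'd' @ 8: {1,2,5}  ✓accept
'c' @ 9: {3,4}
'd' @ 10: {1,2,5}  ✓accept
'c' @ 11: {3,4}
'd' @ 12: {1,2,5}  ✓accept
final: {1,2,5}; accept 1 in set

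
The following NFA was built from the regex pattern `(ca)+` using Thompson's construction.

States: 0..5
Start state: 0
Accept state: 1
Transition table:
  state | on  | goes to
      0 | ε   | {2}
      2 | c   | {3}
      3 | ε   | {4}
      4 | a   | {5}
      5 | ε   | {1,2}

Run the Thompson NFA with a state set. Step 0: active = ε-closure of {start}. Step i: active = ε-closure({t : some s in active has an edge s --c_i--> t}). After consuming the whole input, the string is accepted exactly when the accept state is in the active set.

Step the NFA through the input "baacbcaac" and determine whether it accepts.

start: ε-closure({0}) = {0,2}
'b' @ 1: {}  — dead — no transitions
rest 'aacbcaac' ignored (set empty)
final: {}; accept 1 not in set

Answer: REJECT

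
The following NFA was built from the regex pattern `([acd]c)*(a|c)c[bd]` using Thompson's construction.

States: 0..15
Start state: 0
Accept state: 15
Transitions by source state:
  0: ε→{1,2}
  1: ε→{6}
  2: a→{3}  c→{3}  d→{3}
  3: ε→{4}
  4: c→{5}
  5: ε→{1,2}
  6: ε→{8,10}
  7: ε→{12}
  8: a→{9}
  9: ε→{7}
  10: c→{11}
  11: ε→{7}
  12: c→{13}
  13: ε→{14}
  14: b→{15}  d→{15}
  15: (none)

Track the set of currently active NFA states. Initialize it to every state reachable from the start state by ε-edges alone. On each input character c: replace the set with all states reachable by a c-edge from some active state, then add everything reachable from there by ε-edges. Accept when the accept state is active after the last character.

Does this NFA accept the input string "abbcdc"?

S₀ = ε-closure({0}) = {0,1,2,6,8,10}
'a' @ 1: {3,4,7,9,12}
'b' @ 2: {}  — no active states
rest 'bcdc' ignored (set empty)
final: {}; accept 15 not in set

Answer: REJECT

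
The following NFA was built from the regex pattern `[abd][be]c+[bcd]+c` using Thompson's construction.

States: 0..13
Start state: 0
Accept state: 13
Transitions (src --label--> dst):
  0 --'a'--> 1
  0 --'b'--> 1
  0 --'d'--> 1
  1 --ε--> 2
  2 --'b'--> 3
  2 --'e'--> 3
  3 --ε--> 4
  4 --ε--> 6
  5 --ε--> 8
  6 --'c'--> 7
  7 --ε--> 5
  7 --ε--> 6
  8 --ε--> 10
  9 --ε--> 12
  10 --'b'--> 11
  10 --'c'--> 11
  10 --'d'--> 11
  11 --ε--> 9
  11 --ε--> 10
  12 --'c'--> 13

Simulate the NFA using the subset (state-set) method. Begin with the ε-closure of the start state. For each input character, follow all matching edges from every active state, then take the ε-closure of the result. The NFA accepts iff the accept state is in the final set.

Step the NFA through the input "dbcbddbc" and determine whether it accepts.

Answer: ACCEPT

Trace:
S₀ = ε-closure({0}) = {0}
'd' @ 1: {1,2}
'b' @ 2: {3,4,6}
'c' @ 3: {5,6,7,8,10}
'b' @ 4: {9,10,11,12}
'd' @ 5: {9,10,11,12}
'd' @ 6: {9,10,11,12}
'b' @ 7: {9,10,11,12}
'c' @ 8: {9,10,11,12,13}  ✓accept
after full input: {9,10,11,12,13}  (accept=13 in)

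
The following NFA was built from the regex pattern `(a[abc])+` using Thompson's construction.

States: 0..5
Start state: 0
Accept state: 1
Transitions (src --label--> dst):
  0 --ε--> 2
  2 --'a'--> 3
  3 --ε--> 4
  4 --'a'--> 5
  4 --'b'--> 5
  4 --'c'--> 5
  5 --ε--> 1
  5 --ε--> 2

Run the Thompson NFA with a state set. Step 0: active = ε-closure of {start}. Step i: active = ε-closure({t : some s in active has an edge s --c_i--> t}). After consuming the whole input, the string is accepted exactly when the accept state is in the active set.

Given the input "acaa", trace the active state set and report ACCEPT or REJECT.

Answer: ACCEPT

Derivation:
S₀ = ε-closure({0}) = {0,2}
'a' @ 1: {3,4}
'c' @ 2: {1,2,5}  [accepting]
'a' @ 3: {3,4}
'a' @ 4: {1,2,5}  [accepting]
final: {1,2,5}; accept 1 in set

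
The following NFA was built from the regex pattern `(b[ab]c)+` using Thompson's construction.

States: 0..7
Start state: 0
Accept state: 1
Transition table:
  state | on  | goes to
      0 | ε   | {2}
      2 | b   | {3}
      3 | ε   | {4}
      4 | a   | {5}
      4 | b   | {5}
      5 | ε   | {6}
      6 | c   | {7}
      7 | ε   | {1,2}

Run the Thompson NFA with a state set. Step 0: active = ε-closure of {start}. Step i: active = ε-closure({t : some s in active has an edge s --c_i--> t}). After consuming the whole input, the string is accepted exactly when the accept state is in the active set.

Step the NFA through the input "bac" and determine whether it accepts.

start: ε-closure({0}) = {0,2}
'b' @ 1: {3,4}
'a' @ 2: {5,6}
'c' @ 3: {1,2,7}  [accepting]
end set {1,2,7} — state 1 in

Answer: ACCEPT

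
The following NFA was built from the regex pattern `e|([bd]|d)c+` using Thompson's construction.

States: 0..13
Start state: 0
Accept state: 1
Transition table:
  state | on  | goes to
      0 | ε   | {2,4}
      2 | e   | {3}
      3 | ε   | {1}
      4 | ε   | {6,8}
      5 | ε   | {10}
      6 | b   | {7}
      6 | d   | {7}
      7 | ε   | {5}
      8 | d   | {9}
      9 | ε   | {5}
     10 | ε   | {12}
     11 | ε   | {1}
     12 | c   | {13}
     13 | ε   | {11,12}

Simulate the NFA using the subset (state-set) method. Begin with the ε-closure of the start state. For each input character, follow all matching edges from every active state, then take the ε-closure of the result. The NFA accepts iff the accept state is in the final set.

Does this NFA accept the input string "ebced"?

S₀ = ε-closure({0}) = {0,2,4,6,8}
'e' @ 1: {1,3}  ✓accept
'b' @ 2: {}  — no active states
rest 'ced' ignored (set empty)
after full input: {}  (accept=1 not in)

Answer: REJECT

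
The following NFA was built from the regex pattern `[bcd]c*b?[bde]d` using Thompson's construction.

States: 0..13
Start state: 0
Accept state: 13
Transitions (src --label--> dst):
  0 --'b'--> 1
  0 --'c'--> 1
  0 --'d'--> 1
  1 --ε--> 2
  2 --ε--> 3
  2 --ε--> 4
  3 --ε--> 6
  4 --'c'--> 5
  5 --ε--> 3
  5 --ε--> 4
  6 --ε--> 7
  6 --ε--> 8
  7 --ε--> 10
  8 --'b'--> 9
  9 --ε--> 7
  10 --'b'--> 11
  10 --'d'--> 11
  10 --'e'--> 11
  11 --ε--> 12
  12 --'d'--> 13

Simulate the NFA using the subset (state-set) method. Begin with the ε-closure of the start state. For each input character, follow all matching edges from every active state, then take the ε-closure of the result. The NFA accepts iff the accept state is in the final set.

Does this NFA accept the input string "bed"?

start: ε-closure({0}) = {0}
'b' @ 1: {1,2,3,4,6,7,8,10}
'e' @ 2: {11,12}
'd' @ 3: {13}  [accepting]
final: {13}; accept 13 in set

Answer: ACCEPT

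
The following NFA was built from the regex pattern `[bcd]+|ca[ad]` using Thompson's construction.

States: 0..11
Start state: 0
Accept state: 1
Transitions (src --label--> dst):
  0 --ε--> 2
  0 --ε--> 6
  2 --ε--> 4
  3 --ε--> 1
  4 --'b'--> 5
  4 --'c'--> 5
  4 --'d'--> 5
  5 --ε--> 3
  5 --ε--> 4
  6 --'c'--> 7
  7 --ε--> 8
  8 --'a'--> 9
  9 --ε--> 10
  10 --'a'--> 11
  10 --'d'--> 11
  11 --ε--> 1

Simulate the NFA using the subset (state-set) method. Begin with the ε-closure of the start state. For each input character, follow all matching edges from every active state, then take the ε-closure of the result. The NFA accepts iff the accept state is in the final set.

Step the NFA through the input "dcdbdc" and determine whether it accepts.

initial (ε-close {0}): {0,2,4,6}
'd' @ 1: {1,3,4,5}  [accepting]
'c' @ 2: {1,3,4,5}  [accepting]
'd' @ 3: {1,3,4,5}  [accepting]
'b' @ 4: {1,3,4,5}  [accepting]
'd' @ 5: {1,3,4,5}  [accepting]
'c' @ 6: {1,3,4,5}  [accepting]
end set {1,3,4,5} — state 1 in

Answer: ACCEPT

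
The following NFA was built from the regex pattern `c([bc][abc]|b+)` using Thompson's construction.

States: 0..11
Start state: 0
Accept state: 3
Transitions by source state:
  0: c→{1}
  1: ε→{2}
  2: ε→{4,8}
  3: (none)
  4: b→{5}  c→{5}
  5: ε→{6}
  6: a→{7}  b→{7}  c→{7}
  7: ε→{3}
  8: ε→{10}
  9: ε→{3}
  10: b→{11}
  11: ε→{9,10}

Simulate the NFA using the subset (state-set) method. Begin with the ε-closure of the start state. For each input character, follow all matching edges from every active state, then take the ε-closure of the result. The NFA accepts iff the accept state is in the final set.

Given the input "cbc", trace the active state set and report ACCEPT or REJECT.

initial (ε-close {0}): {0}
'c' @ 1: {1,2,4,8,10}
'b' @ 2: {3,5,6,9,10,11}  ✓accept
'c' @ 3: {3,7}  ✓accept
end set {3,7} — state 3 in

Answer: ACCEPT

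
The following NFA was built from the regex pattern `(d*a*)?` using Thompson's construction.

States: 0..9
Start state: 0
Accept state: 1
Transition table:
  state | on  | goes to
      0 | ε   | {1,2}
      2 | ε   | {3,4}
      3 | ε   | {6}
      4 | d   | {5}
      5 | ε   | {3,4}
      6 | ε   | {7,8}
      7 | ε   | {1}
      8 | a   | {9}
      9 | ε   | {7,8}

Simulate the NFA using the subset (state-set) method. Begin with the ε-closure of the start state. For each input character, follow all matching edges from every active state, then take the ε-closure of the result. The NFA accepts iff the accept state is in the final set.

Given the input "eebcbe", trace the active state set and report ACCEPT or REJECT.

start: ε-closure({0}) = {0,1,2,3,4,6,7,8}
'e' @ 1: {}  — dead — no transitions
rest 'ebcbe' ignored (set empty)
final: {}; accept 1 not in set

Answer: REJECT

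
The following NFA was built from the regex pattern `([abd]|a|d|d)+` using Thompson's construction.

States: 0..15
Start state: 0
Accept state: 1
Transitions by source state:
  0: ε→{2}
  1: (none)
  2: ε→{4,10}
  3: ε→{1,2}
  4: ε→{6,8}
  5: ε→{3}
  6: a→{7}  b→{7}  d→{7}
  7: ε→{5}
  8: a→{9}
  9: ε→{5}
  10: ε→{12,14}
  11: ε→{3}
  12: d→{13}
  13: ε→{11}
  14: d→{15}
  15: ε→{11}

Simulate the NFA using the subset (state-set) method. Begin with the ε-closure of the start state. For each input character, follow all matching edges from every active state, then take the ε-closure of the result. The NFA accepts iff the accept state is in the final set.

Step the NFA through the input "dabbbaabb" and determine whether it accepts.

Answer: ACCEPT

Derivation:
S₀ = ε-closure({0}) = {0,2,4,6,8,10,12,14}
'd' @ 1: {1,2,3,4,5,6,7,8,10,11,12,13,14,15}  (accept∈set)
'a' @ 2: {1,2,3,4,5,6,7,8,9,10,12,14}  (accept∈set)
'b' @ 3: {1,2,3,4,5,6,7,8,10,12,14}  (accept∈set)
'b' @ 4: {1,2,3,4,5,6,7,8,10,12,14}  (accept∈set)
'b' @ 5: {1,2,3,4,5,6,7,8,10,12,14}  (accept∈set)
'a' @ 6: {1,2,3,4,5,6,7,8,9,10,12,14}  (accept∈set)
'a' @ 7: {1,2,3,4,5,6,7,8,9,10,12,14}  (accept∈set)
'b' @ 8: {1,2,3,4,5,6,7,8,10,12,14}  (accept∈set)
'b' @ 9: {1,2,3,4,5,6,7,8,10,12,14}  (accept∈set)
end set {1,2,3,4,5,6,7,8,10,12,14} — state 1 in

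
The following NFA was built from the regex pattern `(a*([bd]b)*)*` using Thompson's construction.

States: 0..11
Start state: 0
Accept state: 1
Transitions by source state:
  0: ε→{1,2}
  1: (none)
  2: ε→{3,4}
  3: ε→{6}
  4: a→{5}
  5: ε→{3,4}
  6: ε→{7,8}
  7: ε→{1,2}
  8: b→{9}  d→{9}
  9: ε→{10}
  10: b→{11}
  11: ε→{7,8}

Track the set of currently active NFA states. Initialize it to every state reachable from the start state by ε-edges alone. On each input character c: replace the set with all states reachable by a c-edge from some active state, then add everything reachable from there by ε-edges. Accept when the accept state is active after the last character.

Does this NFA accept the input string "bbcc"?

Answer: REJECT

Steps:
start: ε-closure({0}) = {0,1,2,3,4,6,7,8}
'b' @ 1: {9,10}
'b' @ 2: {1,2,3,4,6,7,8,11}  ✓accept
'c' @ 3: {}  — no active states
rest 'c' ignored (set empty)
end set {} — state 1 not in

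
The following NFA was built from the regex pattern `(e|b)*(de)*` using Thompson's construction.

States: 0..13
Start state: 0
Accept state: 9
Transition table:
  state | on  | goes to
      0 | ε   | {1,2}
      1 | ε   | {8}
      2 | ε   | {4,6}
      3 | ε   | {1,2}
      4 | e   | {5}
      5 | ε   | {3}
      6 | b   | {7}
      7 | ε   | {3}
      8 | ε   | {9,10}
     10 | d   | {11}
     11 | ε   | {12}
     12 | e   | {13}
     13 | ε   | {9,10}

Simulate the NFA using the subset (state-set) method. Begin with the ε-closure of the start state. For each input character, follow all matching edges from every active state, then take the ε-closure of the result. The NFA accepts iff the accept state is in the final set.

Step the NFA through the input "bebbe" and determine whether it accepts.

S₀ = ε-closure({0}) = {0,1,2,4,6,8,9,10}
'b' @ 1: {1,2,3,4,6,7,8,9,10}  (accept∈set)
'e' @ 2: {1,2,3,4,5,6,8,9,10}  (accept∈set)
'b' @ 3: {1,2,3,4,6,7,8,9,10}  (accept∈set)
'b' @ 4: {1,2,3,4,6,7,8,9,10}  (accept∈set)
'e' @ 5: {1,2,3,4,5,6,8,9,10}  (accept∈set)
final: {1,2,3,4,5,6,8,9,10}; accept 9 in set

Answer: ACCEPT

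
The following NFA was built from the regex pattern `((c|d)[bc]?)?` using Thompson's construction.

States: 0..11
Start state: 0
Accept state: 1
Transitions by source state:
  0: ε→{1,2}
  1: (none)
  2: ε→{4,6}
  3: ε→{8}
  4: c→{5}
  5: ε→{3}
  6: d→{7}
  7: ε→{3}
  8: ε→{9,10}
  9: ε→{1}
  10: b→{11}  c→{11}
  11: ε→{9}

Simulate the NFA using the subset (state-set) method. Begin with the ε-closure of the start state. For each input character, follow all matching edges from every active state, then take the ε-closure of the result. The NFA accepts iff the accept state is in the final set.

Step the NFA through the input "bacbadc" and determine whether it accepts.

initial (ε-close {0}): {0,1,2,4,6}
'b' @ 1: {}  — state set empty
rest 'acbadc' ignored (set empty)
end set {} — state 1 not in

Answer: REJECT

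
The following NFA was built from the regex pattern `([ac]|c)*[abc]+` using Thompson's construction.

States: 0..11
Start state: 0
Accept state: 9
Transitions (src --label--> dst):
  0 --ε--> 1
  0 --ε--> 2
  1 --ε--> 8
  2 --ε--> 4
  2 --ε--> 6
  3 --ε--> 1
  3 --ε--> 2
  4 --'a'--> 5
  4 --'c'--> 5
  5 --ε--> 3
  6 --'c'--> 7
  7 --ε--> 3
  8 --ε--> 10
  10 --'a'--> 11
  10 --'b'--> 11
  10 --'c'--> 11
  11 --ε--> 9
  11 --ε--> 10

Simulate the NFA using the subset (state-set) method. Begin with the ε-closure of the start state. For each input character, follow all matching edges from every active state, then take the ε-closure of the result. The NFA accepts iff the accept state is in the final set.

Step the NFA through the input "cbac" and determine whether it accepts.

start: ε-closure({0}) = {0,1,2,4,6,8,10}
'c' @ 1: {1,2,3,4,5,6,7,8,9,10,11}  [accepting]
'b' @ 2: {9,10,11}  [accepting]
'a' @ 3: {9,10,11}  [accepting]
'c' @ 4: {9,10,11}  [accepting]
end set {9,10,11} — state 9 in

Answer: ACCEPT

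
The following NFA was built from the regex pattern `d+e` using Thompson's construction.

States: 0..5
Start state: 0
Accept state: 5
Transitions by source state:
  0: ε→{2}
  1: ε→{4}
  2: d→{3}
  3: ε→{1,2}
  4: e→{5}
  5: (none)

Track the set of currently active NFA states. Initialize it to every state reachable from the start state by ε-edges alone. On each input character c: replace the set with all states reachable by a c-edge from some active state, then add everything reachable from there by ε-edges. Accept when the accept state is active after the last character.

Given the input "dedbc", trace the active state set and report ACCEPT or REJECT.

Answer: REJECT

Steps:
start: ε-closure({0}) = {0,2}
'd' @ 1: {1,2,3,4}
'e' @ 2: {5}  [accepting]
'd' @ 3: {}  — dead — no transitions
rest 'bc' ignored (set empty)
after full input: {}  (accept=5 not in)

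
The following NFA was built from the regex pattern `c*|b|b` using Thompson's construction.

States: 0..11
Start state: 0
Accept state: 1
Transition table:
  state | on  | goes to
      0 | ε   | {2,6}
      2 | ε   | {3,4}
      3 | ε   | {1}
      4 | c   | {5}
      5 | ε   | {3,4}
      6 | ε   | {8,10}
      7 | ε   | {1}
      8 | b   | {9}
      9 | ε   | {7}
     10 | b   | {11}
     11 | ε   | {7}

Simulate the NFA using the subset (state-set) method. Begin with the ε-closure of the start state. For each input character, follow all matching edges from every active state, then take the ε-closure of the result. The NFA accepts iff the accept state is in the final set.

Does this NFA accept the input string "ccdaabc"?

Answer: REJECT

Trace:
S₀ = ε-closure({0}) = {0,1,2,3,4,6,8,10}
'c' @ 1: {1,3,4,5}  ✓accept
'c' @ 2: {1,3,4,5}  ✓accept
'd' @ 3: {}  — state set empty
rest 'aabc' ignored (set empty)
end set {} — state 1 not in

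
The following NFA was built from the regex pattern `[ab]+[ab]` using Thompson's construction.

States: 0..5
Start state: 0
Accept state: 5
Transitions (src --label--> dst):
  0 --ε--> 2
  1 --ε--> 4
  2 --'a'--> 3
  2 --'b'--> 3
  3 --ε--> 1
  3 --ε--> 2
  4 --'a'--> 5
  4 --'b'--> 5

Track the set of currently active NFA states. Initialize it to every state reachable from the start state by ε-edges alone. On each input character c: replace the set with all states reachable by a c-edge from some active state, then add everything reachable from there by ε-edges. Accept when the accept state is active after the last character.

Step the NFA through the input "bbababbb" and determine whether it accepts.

initial (ε-close {0}): {0,2}
'b' @ 1: {1,2,3,4}
'b' @ 2: {1,2,3,4,5}  ✓accept
'a' @ 3: {1,2,3,4,5}  ✓accept
'b' @ 4: {1,2,3,4,5}  ✓accept
'a' @ 5: {1,2,3,4,5}  ✓accept
'b' @ 6: {1,2,3,4,5}  ✓accept
'b' @ 7: {1,2,3,4,5}  ✓accept
'b' @ 8: {1,2,3,4,5}  ✓accept
end set {1,2,3,4,5} — state 5 in

Answer: ACCEPT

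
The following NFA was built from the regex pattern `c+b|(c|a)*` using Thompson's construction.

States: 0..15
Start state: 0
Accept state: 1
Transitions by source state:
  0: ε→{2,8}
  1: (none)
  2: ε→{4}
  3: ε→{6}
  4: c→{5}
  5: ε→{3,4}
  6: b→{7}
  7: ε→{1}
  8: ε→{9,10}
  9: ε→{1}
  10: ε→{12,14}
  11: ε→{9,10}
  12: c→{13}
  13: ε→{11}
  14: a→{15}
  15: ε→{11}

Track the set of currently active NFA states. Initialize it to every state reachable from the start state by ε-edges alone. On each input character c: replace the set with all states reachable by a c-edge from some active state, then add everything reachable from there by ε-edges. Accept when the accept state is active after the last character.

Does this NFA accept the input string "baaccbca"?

initial (ε-close {0}): {0,1,2,4,8,9,10,12,14}
'b' @ 1: {}  — dead — no transitions
rest 'aaccbca' ignored (set empty)
after full input: {}  (accept=1 not in)

Answer: REJECT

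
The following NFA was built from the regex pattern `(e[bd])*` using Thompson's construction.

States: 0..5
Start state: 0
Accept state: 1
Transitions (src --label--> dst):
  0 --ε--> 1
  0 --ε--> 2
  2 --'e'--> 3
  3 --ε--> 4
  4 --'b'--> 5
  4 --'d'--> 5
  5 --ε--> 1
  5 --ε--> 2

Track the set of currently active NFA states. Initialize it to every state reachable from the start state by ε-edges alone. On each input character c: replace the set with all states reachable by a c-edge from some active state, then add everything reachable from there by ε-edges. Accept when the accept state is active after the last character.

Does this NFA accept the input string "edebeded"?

Answer: ACCEPT

Trace:
start: ε-closure({0}) = {0,1,2}
'e' @ 1: {3,4}
'd' @ 2: {1,2,5}  [accepting]
'e' @ 3: {3,4}
'b' @ 4: {1,2,5}  [accepting]
'e' @ 5: {3,4}
'd' @ 6: {1,2,5}  [accepting]
'e' @ 7: {3,4}
'd' @ 8: {1,2,5}  [accepting]
after full input: {1,2,5}  (accept=1 in)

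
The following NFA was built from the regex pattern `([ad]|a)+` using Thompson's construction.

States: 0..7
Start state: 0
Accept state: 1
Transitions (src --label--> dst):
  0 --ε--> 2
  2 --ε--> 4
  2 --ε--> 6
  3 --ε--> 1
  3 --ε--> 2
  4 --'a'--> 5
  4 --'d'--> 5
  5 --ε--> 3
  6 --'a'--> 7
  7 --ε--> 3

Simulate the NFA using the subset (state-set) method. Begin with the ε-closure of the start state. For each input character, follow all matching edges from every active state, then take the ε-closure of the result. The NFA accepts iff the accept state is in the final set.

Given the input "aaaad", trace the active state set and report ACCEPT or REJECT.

initial (ε-close {0}): {0,2,4,6}
'a' @ 1: {1,2,3,4,5,6,7}  ✓accept
'a' @ 2: {1,2,3,4,5,6,7}  ✓accept
'a' @ 3: {1,2,3,4,5,6,7}  ✓accept
'a' @ 4: {1,2,3,4,5,6,7}  ✓accept
'd' @ 5: {1,2,3,4,5,6}  ✓accept
end set {1,2,3,4,5,6} — state 1 in

Answer: ACCEPT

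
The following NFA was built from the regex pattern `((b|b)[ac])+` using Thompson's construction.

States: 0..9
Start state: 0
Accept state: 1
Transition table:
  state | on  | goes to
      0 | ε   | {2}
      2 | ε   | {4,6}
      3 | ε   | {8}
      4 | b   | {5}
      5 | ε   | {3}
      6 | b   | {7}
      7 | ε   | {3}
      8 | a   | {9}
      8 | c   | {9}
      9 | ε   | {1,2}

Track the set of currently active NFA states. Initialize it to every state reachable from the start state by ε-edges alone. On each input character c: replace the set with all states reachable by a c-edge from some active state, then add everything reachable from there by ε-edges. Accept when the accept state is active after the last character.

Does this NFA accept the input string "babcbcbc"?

Answer: ACCEPT

Steps:
initial (ε-close {0}): {0,2,4,6}
'b' @ 1: {3,5,7,8}
'a' @ 2: {1,2,4,6,9}  [accepting]
'b' @ 3: {3,5,7,8}
'c' @ 4: {1,2,4,6,9}  [accepting]
'b' @ 5: {3,5,7,8}
'c' @ 6: {1,2,4,6,9}  [accepting]
'b' @ 7: {3,5,7,8}
'c' @ 8: {1,2,4,6,9}  [accepting]
after full input: {1,2,4,6,9}  (accept=1 in)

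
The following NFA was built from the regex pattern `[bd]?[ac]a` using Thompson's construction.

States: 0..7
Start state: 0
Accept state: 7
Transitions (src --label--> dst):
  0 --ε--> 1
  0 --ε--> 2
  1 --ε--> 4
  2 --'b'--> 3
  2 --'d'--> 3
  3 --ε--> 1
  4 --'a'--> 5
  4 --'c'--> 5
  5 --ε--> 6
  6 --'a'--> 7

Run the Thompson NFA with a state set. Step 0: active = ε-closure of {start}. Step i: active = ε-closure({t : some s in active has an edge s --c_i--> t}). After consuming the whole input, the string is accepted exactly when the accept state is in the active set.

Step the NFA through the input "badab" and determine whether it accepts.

Answer: REJECT

Steps:
start: ε-closure({0}) = {0,1,2,4}
'b' @ 1: {1,3,4}
'a' @ 2: {5,6}
'd' @ 3: {}  — state set empty
rest 'ab' ignored (set empty)
end set {} — state 7 not in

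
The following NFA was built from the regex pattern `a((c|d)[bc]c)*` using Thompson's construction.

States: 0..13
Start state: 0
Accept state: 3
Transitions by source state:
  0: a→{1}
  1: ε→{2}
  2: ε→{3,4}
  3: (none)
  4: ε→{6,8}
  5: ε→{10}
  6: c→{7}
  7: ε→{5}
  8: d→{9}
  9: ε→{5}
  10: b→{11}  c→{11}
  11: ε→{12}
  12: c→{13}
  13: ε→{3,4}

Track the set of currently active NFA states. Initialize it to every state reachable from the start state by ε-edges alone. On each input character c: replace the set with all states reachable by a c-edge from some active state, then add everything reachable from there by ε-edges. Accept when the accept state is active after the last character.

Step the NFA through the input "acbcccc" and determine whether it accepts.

Answer: ACCEPT

Trace:
S₀ = ε-closure({0}) = {0}
'a' @ 1: {1,2,3,4,6,8}  (accept∈set)
'c' @ 2: {5,7,10}
'b' @ 3: {11,12}
'c' @ 4: {3,4,6,8,13}  (accept∈set)
'c' @ 5: {5,7,10}
'c' @ 6: {11,12}
'c' @ 7: {3,4,6,8,13}  (accept∈set)
end set {3,4,6,8,13} — state 3 in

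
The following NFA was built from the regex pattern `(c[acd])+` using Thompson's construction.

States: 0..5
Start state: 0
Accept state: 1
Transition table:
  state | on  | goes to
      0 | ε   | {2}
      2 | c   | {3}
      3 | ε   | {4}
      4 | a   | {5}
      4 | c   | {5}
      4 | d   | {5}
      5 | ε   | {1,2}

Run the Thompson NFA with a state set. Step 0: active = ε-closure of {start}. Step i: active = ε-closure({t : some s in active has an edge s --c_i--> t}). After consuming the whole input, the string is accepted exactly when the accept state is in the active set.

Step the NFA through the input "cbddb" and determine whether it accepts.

initial (ε-close {0}): {0,2}
'c' @ 1: {3,4}
'b' @ 2: {}  — dead — no transitions
rest 'ddb' ignored (set empty)
after full input: {}  (accept=1 not in)

Answer: REJECT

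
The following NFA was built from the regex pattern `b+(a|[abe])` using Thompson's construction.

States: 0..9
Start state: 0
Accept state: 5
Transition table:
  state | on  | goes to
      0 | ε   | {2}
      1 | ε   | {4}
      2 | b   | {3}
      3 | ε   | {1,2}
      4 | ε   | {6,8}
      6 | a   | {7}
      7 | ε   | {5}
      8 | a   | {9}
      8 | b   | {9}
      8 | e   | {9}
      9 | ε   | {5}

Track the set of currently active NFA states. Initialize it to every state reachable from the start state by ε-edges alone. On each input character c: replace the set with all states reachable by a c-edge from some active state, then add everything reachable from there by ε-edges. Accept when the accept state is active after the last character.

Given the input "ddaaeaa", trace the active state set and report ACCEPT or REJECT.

S₀ = ε-closure({0}) = {0,2}
'd' @ 1: {}  — no active states
rest 'daaeaa' ignored (set empty)
end set {} — state 5 not in

Answer: REJECT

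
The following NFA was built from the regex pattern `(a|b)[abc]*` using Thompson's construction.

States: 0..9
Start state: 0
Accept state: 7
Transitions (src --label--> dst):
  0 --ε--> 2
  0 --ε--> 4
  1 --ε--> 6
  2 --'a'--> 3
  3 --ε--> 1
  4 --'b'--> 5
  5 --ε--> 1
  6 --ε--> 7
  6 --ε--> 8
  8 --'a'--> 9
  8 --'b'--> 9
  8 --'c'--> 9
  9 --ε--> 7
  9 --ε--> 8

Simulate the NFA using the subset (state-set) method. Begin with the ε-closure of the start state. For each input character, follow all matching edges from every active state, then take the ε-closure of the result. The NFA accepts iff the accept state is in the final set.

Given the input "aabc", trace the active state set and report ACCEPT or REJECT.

initial (ε-close {0}): {0,2,4}
'a' @ 1: {1,3,6,7,8}  ✓accept
'a' @ 2: {7,8,9}  ✓accept
'b' @ 3: {7,8,9}  ✓accept
'c' @ 4: {7,8,9}  ✓accept
final: {7,8,9}; accept 7 in set

Answer: ACCEPT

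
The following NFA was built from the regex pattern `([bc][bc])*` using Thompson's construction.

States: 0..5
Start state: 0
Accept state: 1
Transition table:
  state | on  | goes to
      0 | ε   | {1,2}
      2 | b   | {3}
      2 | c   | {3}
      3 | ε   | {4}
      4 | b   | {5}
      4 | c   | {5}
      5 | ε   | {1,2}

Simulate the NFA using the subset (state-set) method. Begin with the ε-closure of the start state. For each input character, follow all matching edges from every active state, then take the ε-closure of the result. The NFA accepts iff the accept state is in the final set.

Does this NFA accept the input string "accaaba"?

Answer: REJECT

Steps:
initial (ε-close {0}): {0,1,2}
'a' @ 1: {}  — dead — no transitions
rest 'ccaaba' ignored (set empty)
end set {} — state 1 not in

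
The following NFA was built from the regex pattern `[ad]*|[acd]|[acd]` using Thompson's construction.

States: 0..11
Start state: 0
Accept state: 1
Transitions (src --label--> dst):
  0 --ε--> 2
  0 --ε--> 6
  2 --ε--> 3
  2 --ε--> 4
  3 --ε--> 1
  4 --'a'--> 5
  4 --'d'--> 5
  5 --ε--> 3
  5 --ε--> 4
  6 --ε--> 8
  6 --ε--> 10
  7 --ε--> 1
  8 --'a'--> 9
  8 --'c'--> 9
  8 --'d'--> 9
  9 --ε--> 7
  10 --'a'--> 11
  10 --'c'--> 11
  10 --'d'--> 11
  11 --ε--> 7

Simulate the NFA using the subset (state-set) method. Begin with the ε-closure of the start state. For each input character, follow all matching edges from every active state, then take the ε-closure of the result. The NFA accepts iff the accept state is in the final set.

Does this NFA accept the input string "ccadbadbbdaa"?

S₀ = ε-closure({0}) = {0,1,2,3,4,6,8,10}
'c' @ 1: {1,7,9,11}  ✓accept
'c' @ 2: {}  — state set empty
rest 'adbadbbdaa' ignored (set empty)
final: {}; accept 1 not in set

Answer: REJECT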